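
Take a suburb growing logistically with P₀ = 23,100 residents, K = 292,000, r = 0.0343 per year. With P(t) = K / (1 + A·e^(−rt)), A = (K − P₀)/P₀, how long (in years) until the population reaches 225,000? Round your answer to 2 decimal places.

t ≈ 106.88 years

A = (292000 − 23100)/23100 = 11.64069
225000 = 292000/(1 + 11.64069·e^(−0.0343t)) → 1 + 11.64069·e^(−0.0343t) = 1.29778
e^(−0.0343t) = 0.025581 → t = ln(39.09188)/0.0343 = 3.66591/0.0343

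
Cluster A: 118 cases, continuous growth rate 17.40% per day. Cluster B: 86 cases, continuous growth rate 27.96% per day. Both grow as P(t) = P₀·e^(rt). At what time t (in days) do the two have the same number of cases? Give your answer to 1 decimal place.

118·e^(0.174t) = 86·e^(0.2796t)
118/86 = e^((0.2796 − 0.174)t) → ln(1.37209) = 0.1056·t
t = 0.31634 / 0.1056

t ≈ 3.0 days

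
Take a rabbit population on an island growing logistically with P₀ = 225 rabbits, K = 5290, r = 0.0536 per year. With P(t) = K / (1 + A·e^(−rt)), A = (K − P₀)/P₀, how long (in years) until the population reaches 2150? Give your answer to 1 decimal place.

t ≈ 51.0 years

A = (5290 − 225)/225 = 22.51111
2150 = 5290/(1 + 22.51111·e^(−0.0536t)) → 1 + 22.51111·e^(−0.0536t) = 2.46047
e^(−0.0536t) = 0.064878 → t = ln(15.41366)/0.0536 = 2.73525/0.0536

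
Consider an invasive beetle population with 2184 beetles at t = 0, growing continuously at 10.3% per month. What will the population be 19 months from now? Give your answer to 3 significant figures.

P(19) = 2184 · e^(0.103·19) = 2184 · e^(1.957)
= 2184 · 7.07806 ≈ 15458.49

≈ 15,500 beetles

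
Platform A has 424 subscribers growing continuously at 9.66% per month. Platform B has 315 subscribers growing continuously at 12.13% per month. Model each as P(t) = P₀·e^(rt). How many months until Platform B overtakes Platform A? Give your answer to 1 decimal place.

t ≈ 12.0 months

424·e^(0.0966t) = 315·e^(0.1213t)
424/315 = e^((0.1213 − 0.0966)t) → ln(1.34603) = 0.0247·t
t = 0.29716 / 0.0247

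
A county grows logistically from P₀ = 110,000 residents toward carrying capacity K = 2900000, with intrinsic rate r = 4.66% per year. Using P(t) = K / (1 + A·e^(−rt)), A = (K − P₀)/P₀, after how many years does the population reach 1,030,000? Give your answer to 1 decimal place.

A = (2900000 − 110000)/110000 = 25.36364
1030000 = 2900000/(1 + 25.36364·e^(−0.0466t)) → 1 + 25.36364·e^(−0.0466t) = 2.81553
e^(−0.0466t) = 0.07158 → t = ln(13.97035)/0.0466 = 2.63694/0.0466

t ≈ 56.6 years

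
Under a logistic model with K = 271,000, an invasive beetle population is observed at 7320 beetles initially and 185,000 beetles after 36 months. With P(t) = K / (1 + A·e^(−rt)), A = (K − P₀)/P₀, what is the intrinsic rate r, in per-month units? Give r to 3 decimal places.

A = (271000 − 7320)/7320 = 36.02186
185000 = 271000/(1 + 36.02186·e^(−r·36)) → e^(−36r) = (1.46486 − 1)/36.02186 = 0.012905
r = −ln(0.012905)/36 = 4.35013/36

r ≈ 0.121 per month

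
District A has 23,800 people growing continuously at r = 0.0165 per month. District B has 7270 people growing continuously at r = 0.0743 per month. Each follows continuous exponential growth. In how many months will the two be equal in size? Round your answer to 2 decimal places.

t ≈ 20.52 months

23800·e^(0.0165t) = 7270·e^(0.0743t)
23800/7270 = e^((0.0743 − 0.0165)t) → ln(3.27373) = 0.0578·t
t = 1.18593 / 0.0578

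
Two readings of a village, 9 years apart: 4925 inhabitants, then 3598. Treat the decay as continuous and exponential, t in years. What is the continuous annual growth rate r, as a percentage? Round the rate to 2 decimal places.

3598 = 4925 · e^(r·9)
e^(9r) = 3598/4925 = 0.73056
r = ln(0.73056) / 9 = -0.31395 / 9

r ≈ -3.49% per year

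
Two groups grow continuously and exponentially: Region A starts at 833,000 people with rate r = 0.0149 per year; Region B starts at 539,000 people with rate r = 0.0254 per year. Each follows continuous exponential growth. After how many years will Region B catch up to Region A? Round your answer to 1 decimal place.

833000·e^(0.0149t) = 539000·e^(0.0254t)
833000/539000 = e^((0.0254 − 0.0149)t) → ln(1.54545) = 0.0105·t
t = 0.43532 / 0.0105

t ≈ 41.5 years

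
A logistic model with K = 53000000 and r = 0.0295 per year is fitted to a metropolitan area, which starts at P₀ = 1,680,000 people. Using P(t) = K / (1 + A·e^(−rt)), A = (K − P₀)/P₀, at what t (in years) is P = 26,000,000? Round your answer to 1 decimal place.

A = (53000000 − 1680000)/1680000 = 30.54762
26000000 = 53000000/(1 + 30.54762·e^(−0.0295t)) → 1 + 30.54762·e^(−0.0295t) = 2.03846
e^(−0.0295t) = 0.033995 → t = ln(29.41623)/0.0295 = 3.38155/0.0295

t ≈ 114.6 years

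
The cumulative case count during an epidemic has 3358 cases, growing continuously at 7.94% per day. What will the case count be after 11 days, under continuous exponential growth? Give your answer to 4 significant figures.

≈ 8,043 cases

P(11) = 3358 · e^(0.0794·11) = 3358 · e^(0.8734)
= 3358 · 2.39504 ≈ 8042.54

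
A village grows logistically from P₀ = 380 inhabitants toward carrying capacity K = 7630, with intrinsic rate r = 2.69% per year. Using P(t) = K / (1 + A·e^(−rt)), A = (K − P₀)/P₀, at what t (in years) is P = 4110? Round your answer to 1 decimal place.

A = (7630 − 380)/380 = 19.07895
4110 = 7630/(1 + 19.07895·e^(−0.0269t)) → 1 + 19.07895·e^(−0.0269t) = 1.85645
e^(−0.0269t) = 0.04489 → t = ln(22.27684)/0.0269 = 3.10355/0.0269

t ≈ 115.4 years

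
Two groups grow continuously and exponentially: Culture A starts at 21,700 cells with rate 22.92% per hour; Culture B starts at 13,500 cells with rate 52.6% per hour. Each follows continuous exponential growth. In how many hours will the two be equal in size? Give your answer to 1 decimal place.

21700·e^(0.2292t) = 13500·e^(0.526t)
21700/13500 = e^((0.526 − 0.2292)t) → ln(1.60741) = 0.2968·t
t = 0.47462 / 0.2968

t ≈ 1.6 hours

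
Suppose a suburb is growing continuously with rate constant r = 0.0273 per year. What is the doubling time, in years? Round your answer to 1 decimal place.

doubling time = ln(2) / |r| = 0.69315 / 0.0273

doubling time ≈ 25.4 years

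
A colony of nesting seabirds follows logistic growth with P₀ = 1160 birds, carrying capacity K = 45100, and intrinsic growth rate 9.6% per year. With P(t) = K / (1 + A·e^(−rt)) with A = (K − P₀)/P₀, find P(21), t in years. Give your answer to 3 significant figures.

≈ 7,460 birds

A = (45100 − 1160)/1160 = 37.87931
P(21) = 45100 / (1 + 37.87931·e^(−0.096·21)) = 45100 / (1 + 37.87931·0.133187)
= 45100 / 6.04504 ≈ 7460.67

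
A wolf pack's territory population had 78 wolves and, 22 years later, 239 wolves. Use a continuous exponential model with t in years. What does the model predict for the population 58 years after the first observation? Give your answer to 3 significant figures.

r = ln(239/78) / 22 ≈ 0.050898 per year
P(58) = 78 · e^(0.050898·58) = 78 · 19.14575 ≈ 1493.37

≈ 1,490 wolves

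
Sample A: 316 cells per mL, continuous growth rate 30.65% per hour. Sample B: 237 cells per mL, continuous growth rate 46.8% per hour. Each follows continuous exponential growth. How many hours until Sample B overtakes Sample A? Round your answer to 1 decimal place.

316·e^(0.3065t) = 237·e^(0.468t)
316/237 = e^((0.468 − 0.3065)t) → ln(1.33333) = 0.1615·t
t = 0.28768 / 0.1615

t ≈ 1.8 hours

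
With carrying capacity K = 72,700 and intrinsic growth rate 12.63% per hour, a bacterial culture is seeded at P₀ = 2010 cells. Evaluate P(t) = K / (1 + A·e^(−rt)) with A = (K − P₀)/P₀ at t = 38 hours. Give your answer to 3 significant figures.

A = (72700 − 2010)/2010 = 35.16915
P(38) = 72700 / (1 + 35.16915·e^(−0.1263·38)) = 72700 / (1 + 35.16915·0.008235)
= 72700 / 1.28961 ≈ 56373.77

≈ 56,400 cells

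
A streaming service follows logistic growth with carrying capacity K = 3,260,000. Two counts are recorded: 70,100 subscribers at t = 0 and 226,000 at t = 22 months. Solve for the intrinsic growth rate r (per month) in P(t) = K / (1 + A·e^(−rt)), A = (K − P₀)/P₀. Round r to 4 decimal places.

A = (3260000 − 70100)/70100 = 45.50499
226000 = 3260000/(1 + 45.50499·e^(−r·22)) → e^(−22r) = (14.42478 − 1)/45.50499 = 0.295018
r = −ln(0.295018)/22 = 1.22072/22

r ≈ 0.0555 per month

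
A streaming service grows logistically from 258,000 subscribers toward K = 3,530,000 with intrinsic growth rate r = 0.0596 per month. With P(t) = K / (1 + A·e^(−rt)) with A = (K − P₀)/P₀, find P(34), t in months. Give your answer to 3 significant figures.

≈ 1,320,000 subscribers

A = (3530000 − 258000)/258000 = 12.68217
P(34) = 3530000 / (1 + 12.68217·e^(−0.0596·34)) = 3530000 / (1 + 12.68217·0.131809)
= 3530000 / 2.67163 ≈ 1321292.47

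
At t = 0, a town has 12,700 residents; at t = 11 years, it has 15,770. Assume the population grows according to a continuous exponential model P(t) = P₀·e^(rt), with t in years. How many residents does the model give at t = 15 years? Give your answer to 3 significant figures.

≈ 17,100 residents

r = ln(15770/12700) / 11 ≈ 0.019682 per year
P(15) = 12700 · e^(0.019682·15) = 12700 · 1.34345 ≈ 17061.75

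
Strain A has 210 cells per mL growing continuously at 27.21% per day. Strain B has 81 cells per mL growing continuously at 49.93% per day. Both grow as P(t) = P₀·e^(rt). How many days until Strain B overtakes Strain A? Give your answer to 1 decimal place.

210·e^(0.2721t) = 81·e^(0.4993t)
210/81 = e^((0.4993 − 0.2721)t) → ln(2.59259) = 0.2272·t
t = 0.95266 / 0.2272

t ≈ 4.2 days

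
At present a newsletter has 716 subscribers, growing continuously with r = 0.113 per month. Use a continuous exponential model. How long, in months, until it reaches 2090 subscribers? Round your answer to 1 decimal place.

2090 = 716 · e^(0.113·t)
t = ln(2090/716) / 0.113 = ln(2.91899) / 0.113 = 1.07124 / 0.113

t ≈ 9.5 months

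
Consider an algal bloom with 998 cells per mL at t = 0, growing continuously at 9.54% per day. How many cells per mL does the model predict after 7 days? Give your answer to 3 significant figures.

≈ 1,950 cells per mL

P(7) = 998 · e^(0.0954·7) = 998 · e^(0.6678)
= 998 · 1.94994 ≈ 1946.04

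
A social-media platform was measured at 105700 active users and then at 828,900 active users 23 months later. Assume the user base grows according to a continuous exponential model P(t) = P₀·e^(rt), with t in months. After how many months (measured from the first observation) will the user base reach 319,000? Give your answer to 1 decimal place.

t ≈ 12.3 months

r = ln(828900/105700) / 23 ≈ 0.089543 per month
t = ln(319000/105700) / r = 1.10459 / 0.089543 ≈ 12.336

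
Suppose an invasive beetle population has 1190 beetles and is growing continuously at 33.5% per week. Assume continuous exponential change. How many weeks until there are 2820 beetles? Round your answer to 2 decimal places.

t ≈ 2.58 weeks

2820 = 1190 · e^(0.335·t)
t = ln(2820/1190) / 0.335 = ln(2.36975) / 0.335 = 0.86278 / 0.335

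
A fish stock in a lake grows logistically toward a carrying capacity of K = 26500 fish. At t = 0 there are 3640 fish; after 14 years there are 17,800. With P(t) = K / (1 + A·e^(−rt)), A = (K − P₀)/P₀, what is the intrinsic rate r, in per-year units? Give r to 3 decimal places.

r ≈ 0.182 per year

A = (26500 − 3640)/3640 = 6.28022
17800 = 26500/(1 + 6.28022·e^(−r·14)) → e^(−14r) = (1.48876 − 1)/6.28022 = 0.077826
r = −ln(0.077826)/14 = 2.55328/14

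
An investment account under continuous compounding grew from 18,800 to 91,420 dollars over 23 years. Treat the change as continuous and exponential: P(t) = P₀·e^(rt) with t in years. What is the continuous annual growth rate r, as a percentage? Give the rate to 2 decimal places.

r ≈ 6.88% per year

91420 = 18800 · e^(r·23)
e^(23r) = 91420/18800 = 4.86277
r = ln(4.86277) / 23 = 1.58161 / 23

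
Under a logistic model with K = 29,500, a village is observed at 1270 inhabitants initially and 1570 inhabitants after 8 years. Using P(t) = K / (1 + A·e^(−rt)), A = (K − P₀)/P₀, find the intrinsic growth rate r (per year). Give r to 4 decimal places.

r ≈ 0.0278 per year

A = (29500 − 1270)/1270 = 22.22835
1570 = 29500/(1 + 22.22835·e^(−r·8)) → e^(−8r) = (18.78981 − 1)/22.22835 = 0.800321
r = −ln(0.800321)/8 = 0.22274/8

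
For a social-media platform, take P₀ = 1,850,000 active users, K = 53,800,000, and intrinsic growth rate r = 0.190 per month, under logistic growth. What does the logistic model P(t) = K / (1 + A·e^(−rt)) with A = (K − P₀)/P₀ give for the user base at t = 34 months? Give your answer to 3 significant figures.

A = (53800000 − 1850000)/1850000 = 28.08108
P(34) = 53800000 / (1 + 28.08108·e^(−0.19·34)) = 53800000 / (1 + 28.08108·0.001565)
= 53800000 / 1.04394 ≈ 51535471.83

≈ 51,500,000 active users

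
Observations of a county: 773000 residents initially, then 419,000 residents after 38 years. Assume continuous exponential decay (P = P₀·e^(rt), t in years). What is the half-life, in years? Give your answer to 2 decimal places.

half-life ≈ 43.01 years

r = ln(419000/773000) / 38 = ln(0.54204) / 38 ≈ -0.016116 per year
half-life = ln 2 / |r| = 0.69315 / 0.016116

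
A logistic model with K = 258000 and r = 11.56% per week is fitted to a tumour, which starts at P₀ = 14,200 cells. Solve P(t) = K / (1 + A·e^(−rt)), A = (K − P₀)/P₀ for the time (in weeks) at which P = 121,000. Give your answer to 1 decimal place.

A = (258000 − 14200)/14200 = 17.16901
121000 = 258000/(1 + 17.16901·e^(−0.1156t)) → 1 + 17.16901·e^(−0.1156t) = 2.13223
e^(−0.1156t) = 0.065946 → t = ln(15.16387)/0.1156 = 2.71892/0.1156

t ≈ 23.5 weeks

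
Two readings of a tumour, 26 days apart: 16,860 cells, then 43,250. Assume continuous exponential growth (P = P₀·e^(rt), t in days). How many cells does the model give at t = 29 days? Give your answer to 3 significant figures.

r = ln(43250/16860) / 26 ≈ 0.036233 per day
P(29) = 16860 · e^(0.036233·29) = 16860 · 2.8598 ≈ 48216.23

≈ 48,200 cells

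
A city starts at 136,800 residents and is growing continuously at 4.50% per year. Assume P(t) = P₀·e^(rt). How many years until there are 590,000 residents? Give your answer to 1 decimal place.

t ≈ 32.5 years

590000 = 136800 · e^(0.045·t)
t = ln(590000/136800) / 0.045 = ln(4.31287) / 0.045 = 1.4616 / 0.045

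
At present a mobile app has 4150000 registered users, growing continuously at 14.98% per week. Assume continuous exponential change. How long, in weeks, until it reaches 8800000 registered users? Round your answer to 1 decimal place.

t ≈ 5.0 weeks

8800000 = 4150000 · e^(0.1498·t)
t = ln(8800000/4150000) / 0.1498 = ln(2.12048) / 0.1498 = 0.75164 / 0.1498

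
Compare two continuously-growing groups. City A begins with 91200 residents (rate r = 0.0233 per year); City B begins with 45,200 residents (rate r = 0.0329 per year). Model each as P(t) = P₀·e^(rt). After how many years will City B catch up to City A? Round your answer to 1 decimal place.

t ≈ 73.1 years

91200·e^(0.0233t) = 45200·e^(0.0329t)
91200/45200 = e^((0.0329 − 0.0233)t) → ln(2.0177) = 0.0096·t
t = 0.70196 / 0.0096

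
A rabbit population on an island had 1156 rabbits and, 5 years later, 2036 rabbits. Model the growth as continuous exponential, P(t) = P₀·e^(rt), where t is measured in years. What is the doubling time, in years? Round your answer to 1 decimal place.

r = ln(2036/1156) / 5 = ln(1.76125) / 5 ≈ 0.113204 per year
doubling time = ln 2 / |r| = 0.69315 / 0.113204

doubling time ≈ 6.1 years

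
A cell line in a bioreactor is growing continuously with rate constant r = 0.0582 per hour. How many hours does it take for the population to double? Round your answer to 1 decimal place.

doubling time ≈ 11.9 hours

doubling time = ln(2) / |r| = 0.69315 / 0.0582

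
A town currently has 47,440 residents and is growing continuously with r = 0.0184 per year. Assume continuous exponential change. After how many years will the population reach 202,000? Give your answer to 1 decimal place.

202000 = 47440 · e^(0.0184·t)
t = ln(202000/47440) / 0.0184 = ln(4.25801) / 0.0184 = 1.4488 / 0.0184

t ≈ 78.7 years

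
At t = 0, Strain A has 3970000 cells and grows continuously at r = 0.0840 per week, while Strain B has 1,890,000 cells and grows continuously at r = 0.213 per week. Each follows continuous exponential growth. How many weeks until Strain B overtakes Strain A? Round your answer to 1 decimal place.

3970000·e^(0.084t) = 1890000·e^(0.213t)
3970000/1890000 = e^((0.213 − 0.084)t) → ln(2.10053) = 0.129·t
t = 0.74219 / 0.129

t ≈ 5.8 weeks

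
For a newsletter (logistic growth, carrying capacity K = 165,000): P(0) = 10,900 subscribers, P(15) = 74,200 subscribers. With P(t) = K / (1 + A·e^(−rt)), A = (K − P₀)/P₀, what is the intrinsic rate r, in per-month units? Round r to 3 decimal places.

A = (165000 − 10900)/10900 = 14.13761
74200 = 165000/(1 + 14.13761·e^(−r·15)) → e^(−15r) = (2.22372 − 1)/14.13761 = 0.086558
r = −ln(0.086558)/15 = 2.44694/15

r ≈ 0.163 per month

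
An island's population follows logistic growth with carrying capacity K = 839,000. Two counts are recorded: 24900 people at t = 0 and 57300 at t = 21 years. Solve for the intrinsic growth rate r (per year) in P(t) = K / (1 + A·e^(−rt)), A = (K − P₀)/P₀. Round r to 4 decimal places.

A = (839000 − 24900)/24900 = 32.69478
57300 = 839000/(1 + 32.69478·e^(−r·21)) → e^(−21r) = (14.64223 − 1)/32.69478 = 0.41726
r = −ln(0.41726)/21 = 0.87404/21

r ≈ 0.0416 per year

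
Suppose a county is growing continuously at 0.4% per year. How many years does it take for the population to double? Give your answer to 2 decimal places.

doubling time = ln(2) / |r| = 0.69315 / 0.004

doubling time ≈ 173.29 years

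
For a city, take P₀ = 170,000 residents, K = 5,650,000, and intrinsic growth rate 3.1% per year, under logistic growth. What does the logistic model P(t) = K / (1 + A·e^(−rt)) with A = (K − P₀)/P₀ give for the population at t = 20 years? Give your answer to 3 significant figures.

≈ 308,000 residents

A = (5650000 − 170000)/170000 = 32.23529
P(20) = 5650000 / (1 + 32.23529·e^(−0.031·20)) = 5650000 / (1 + 32.23529·0.537944)
= 5650000 / 18.3408 ≈ 308056.4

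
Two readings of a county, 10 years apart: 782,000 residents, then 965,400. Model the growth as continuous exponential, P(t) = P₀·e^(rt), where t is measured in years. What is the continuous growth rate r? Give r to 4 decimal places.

965400 = 782000 · e^(r·10)
e^(10r) = 965400/782000 = 1.23453
r = ln(1.23453) / 10 = 0.21069 / 10

r ≈ 0.0211 per year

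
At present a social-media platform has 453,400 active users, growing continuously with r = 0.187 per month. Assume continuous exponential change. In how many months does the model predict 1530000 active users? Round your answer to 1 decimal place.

1530000 = 453400 · e^(0.187·t)
t = ln(1530000/453400) / 0.187 = ln(3.3745) / 0.187 = 1.21625 / 0.187

t ≈ 6.5 months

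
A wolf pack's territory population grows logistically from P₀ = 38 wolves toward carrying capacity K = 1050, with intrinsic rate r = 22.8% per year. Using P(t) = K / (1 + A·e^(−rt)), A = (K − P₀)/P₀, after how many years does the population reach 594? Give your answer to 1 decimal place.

t ≈ 15.6 years

A = (1050 − 38)/38 = 26.63158
594 = 1050/(1 + 26.63158·e^(−0.228t)) → 1 + 26.63158·e^(−0.228t) = 1.76768
e^(−0.228t) = 0.028826 → t = ln(34.69114)/0.228 = 3.54648/0.228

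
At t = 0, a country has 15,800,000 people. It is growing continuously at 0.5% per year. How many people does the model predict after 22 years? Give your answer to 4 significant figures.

≈ 17,640,000 people

P(22) = 15800000 · e^(0.005·22) = 15800000 · e^(0.11)
= 15800000 · 1.11628 ≈ 17637193.51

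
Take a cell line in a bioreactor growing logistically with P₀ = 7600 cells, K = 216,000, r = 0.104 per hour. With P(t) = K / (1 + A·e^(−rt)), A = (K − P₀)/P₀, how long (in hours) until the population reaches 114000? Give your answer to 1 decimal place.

t ≈ 32.9 hours

A = (216000 − 7600)/7600 = 27.42105
114000 = 216000/(1 + 27.42105·e^(−0.104t)) → 1 + 27.42105·e^(−0.104t) = 1.89474
e^(−0.104t) = 0.03263 → t = ln(30.64706)/0.104 = 3.42254/0.104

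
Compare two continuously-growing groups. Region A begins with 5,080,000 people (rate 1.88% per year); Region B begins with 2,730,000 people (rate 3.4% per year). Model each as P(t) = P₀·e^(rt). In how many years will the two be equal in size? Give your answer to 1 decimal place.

t ≈ 40.9 years

5080000·e^(0.0188t) = 2730000·e^(0.034t)
5080000/2730000 = e^((0.034 − 0.0188)t) → ln(1.86081) = 0.0152·t
t = 0.62101 / 0.0152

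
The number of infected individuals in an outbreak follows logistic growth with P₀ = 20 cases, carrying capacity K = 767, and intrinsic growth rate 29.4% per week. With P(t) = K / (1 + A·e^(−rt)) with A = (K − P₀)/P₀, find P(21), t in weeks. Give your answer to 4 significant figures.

A = (767 − 20)/20 = 37.35
P(21) = 767 / (1 + 37.35·e^(−0.294·21)) = 767 / (1 + 37.35·0.002083)
= 767 / 1.0778 ≈ 711.64

≈ 711.6 cases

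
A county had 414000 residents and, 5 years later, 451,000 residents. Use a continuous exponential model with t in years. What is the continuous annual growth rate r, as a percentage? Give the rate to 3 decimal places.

r ≈ 1.712% per year

451000 = 414000 · e^(r·5)
e^(5r) = 451000/414000 = 1.08937
r = ln(1.08937) / 5 = 0.0856 / 5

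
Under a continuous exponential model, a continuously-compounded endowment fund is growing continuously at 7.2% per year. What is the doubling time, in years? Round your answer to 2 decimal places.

doubling time ≈ 9.63 years

doubling time = ln(2) / |r| = 0.69315 / 0.072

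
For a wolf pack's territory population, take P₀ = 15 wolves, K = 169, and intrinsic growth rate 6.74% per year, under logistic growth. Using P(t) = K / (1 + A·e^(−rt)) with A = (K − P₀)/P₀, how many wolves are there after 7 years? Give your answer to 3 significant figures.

A = (169 − 15)/15 = 10.26667
P(7) = 169 / (1 + 10.26667·e^(−0.0674·7)) = 169 / (1 + 10.26667·0.623878)
= 169 / 7.40515 ≈ 22.82

≈ 22.8 wolves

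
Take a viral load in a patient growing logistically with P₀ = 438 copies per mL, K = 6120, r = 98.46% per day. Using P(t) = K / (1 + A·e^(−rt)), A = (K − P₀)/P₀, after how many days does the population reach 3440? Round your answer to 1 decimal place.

A = (6120 − 438)/438 = 12.9726
3440 = 6120/(1 + 12.9726·e^(−0.9846t)) → 1 + 12.9726·e^(−0.9846t) = 1.77907
e^(−0.9846t) = 0.060055 → t = ln(16.6514)/0.9846 = 2.81249/0.9846

t ≈ 2.9 days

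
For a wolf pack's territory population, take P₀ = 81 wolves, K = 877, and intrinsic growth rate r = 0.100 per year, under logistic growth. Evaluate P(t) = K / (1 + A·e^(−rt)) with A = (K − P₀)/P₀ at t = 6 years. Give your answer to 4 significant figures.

≈ 137.2 wolves

A = (877 − 81)/81 = 9.82716
P(6) = 877 / (1 + 9.82716·e^(−0.1·6)) = 877 / (1 + 9.82716·0.548812)
= 877 / 6.39326 ≈ 137.18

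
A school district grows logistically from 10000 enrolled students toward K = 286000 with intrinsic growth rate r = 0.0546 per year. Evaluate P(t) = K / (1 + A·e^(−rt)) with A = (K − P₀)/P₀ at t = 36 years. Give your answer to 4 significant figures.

A = (286000 − 10000)/10000 = 27.6
P(36) = 286000 / (1 + 27.6·e^(−0.0546·36)) = 286000 / (1 + 27.6·0.140072)
= 286000 / 4.86598 ≈ 58775.39

≈ 58,780 enrolled students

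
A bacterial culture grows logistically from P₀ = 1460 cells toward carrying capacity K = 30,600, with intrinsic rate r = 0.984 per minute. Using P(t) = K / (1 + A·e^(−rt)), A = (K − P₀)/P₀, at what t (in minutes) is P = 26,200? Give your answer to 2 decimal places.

A = (30600 − 1460)/1460 = 19.9589
26200 = 30600/(1 + 19.9589·e^(−0.984t)) → 1 + 19.9589·e^(−0.984t) = 1.16794
e^(−0.984t) = 0.008414 → t = ln(118.8462)/0.984 = 4.77783/0.984

t ≈ 4.86 minutes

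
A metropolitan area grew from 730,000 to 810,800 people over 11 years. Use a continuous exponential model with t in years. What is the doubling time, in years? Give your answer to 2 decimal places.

r = ln(810800/730000) / 11 = ln(1.11068) / 11 ≈ 0.009543 per year
doubling time = ln 2 / |r| = 0.69315 / 0.009543

doubling time ≈ 72.63 years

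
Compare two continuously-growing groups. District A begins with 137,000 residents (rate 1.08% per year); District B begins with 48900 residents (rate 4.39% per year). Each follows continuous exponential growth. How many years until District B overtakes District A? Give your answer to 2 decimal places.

t ≈ 31.12 years

137000·e^(0.0108t) = 48900·e^(0.0439t)
137000/48900 = e^((0.0439 − 0.0108)t) → ln(2.80164) = 0.0331·t
t = 1.0302 / 0.0331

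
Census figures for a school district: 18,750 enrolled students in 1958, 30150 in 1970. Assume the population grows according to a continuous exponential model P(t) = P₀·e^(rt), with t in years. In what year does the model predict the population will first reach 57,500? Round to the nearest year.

r = ln(30150/18750) / 12 = 0.47499/12 ≈ 0.039583 per year
t = ln(57500/18750) / r = 1.12059/0.039583 ≈ 28.31 years after 1958

year 1986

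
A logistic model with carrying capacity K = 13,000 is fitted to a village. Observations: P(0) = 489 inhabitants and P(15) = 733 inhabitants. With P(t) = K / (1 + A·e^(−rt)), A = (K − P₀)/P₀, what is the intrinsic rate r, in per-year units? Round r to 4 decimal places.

r ≈ 0.0283 per year

A = (13000 − 489)/489 = 25.58487
733 = 13000/(1 + 25.58487·e^(−r·15)) → e^(−15r) = (17.73533 − 1)/25.58487 = 0.654111
r = −ln(0.654111)/15 = 0.42448/15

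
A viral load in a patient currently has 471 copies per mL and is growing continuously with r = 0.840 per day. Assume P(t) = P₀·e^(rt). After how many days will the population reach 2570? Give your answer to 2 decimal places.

2570 = 471 · e^(0.84·t)
t = ln(2570/471) / 0.84 = ln(5.45648) / 0.84 = 1.6968 / 0.84

t ≈ 2.02 days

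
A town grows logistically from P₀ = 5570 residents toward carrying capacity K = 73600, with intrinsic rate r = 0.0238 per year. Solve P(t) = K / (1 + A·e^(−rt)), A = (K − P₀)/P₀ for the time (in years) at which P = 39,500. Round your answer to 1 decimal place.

A = (73600 − 5570)/5570 = 12.21364
39500 = 73600/(1 + 12.21364·e^(−0.0238t)) → 1 + 12.21364·e^(−0.0238t) = 1.86329
e^(−0.0238t) = 0.070683 → t = ln(14.14777)/0.0238 = 2.64956/0.0238

t ≈ 111.3 years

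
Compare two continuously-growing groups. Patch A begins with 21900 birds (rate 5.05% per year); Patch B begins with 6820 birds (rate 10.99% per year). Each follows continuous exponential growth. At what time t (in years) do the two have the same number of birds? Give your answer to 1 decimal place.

t ≈ 19.6 years

21900·e^(0.0505t) = 6820·e^(0.1099t)
21900/6820 = e^((0.1099 − 0.0505)t) → ln(3.21114) = 0.0594·t
t = 1.16663 / 0.0594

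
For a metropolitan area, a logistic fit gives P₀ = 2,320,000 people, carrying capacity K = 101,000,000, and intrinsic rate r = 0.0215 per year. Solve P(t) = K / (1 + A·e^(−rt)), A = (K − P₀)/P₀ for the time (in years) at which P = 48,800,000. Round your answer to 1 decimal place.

A = (101000000 − 2320000)/2320000 = 42.53448
48800000 = 101000000/(1 + 42.53448·e^(−0.0215t)) → 1 + 42.53448·e^(−0.0215t) = 2.06967
e^(−0.0215t) = 0.025148 → t = ln(39.76404)/0.0215 = 3.68296/0.0215

t ≈ 171.3 years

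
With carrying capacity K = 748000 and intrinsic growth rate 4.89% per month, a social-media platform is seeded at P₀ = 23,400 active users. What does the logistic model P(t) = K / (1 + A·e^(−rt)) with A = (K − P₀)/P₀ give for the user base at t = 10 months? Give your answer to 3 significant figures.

≈ 37,400 active users

A = (748000 − 23400)/23400 = 30.96581
P(10) = 748000 / (1 + 30.96581·e^(−0.0489·10)) = 748000 / (1 + 30.96581·0.613239)
= 748000 / 19.98945 ≈ 37419.73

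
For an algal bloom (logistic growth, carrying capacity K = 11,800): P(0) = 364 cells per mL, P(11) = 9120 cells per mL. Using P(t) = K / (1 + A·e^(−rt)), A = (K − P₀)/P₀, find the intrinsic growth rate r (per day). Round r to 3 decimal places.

r ≈ 0.425 per day

A = (11800 − 364)/364 = 31.41758
9120 = 11800/(1 + 31.41758·e^(−r·11)) → e^(−11r) = (1.29386 − 1)/31.41758 = 0.009353
r = −ln(0.009353)/11 = 4.67202/11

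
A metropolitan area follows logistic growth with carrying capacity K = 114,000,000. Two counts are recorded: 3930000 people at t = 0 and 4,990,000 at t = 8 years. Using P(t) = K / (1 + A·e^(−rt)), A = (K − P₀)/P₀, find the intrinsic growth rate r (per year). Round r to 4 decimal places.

r ≈ 0.0311 per year

A = (114000000 − 3930000)/3930000 = 28.00763
4990000 = 114000000/(1 + 28.00763·e^(−r·8)) → e^(−8r) = (22.84569 − 1)/28.00763 = 0.779991
r = −ln(0.779991)/8 = 0.24847/8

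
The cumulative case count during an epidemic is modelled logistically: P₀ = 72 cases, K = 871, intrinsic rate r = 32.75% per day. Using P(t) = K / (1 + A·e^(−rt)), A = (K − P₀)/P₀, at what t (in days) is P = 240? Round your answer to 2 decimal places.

t ≈ 4.40 days

A = (871 − 72)/72 = 11.09722
240 = 871/(1 + 11.09722·e^(−0.3275t)) → 1 + 11.09722·e^(−0.3275t) = 3.62917
e^(−0.3275t) = 0.236921 → t = ln(4.22081)/0.3275 = 1.44003/0.3275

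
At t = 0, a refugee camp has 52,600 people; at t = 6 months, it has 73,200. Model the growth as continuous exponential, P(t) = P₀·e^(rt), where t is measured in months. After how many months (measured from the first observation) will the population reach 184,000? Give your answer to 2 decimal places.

t ≈ 22.73 months

r = ln(73200/52600) / 6 ≈ 0.05508 per month
t = ln(184000/52600) / r = 1.25222 / 0.05508 ≈ 22.735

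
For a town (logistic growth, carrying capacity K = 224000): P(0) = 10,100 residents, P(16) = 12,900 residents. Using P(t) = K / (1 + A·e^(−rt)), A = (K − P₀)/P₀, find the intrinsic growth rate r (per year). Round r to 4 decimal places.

A = (224000 − 10100)/10100 = 21.17822
12900 = 224000/(1 + 21.17822·e^(−r·16)) → e^(−16r) = (17.36434 − 1)/21.17822 = 0.772697
r = −ln(0.772697)/16 = 0.25787/16

r ≈ 0.0161 per year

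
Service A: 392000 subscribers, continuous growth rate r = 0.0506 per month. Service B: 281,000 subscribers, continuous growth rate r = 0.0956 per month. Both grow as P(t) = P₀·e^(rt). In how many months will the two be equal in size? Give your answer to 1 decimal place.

392000·e^(0.0506t) = 281000·e^(0.0956t)
392000/281000 = e^((0.0956 − 0.0506)t) → ln(1.39502) = 0.045·t
t = 0.33291 / 0.045

t ≈ 7.4 months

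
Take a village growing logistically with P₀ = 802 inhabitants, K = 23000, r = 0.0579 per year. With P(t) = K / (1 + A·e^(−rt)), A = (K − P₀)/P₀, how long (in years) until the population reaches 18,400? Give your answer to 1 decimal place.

A = (23000 − 802)/802 = 27.6783
18400 = 23000/(1 + 27.6783·e^(−0.0579t)) → 1 + 27.6783·e^(−0.0579t) = 1.25
e^(−0.0579t) = 0.009032 → t = ln(110.71322)/0.0579 = 4.70694/0.0579

t ≈ 81.3 years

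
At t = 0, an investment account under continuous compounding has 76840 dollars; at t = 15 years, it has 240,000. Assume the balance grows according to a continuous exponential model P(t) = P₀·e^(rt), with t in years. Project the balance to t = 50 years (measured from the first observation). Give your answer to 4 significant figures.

≈ 3,422,000 dollars

r = ln(240000/76840) / 15 ≈ 0.075928 per year
P(50) = 76840 · e^(0.075928·50) = 76840 · 44.5396 ≈ 3422422.65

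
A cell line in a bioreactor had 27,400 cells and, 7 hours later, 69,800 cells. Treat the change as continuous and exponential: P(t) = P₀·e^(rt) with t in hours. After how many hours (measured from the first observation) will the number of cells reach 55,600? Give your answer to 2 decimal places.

t ≈ 5.30 hours

r = ln(69800/27400) / 7 ≈ 0.133584 per hour
t = ln(55600/27400) / r = 0.70764 / 0.133584 ≈ 5.297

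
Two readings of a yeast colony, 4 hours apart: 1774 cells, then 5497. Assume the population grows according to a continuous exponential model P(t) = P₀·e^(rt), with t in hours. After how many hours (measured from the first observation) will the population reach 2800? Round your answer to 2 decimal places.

r = ln(5497/1774) / 4 ≈ 0.282741 per hour
t = ln(2800/1774) / r = 0.45638 / 0.282741 ≈ 1.614

t ≈ 1.61 hours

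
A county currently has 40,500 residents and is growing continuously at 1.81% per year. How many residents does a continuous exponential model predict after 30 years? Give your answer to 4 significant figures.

≈ 69,710 residents

P(30) = 40500 · e^(0.0181·30) = 40500 · e^(0.543)
= 40500 · 1.72116 ≈ 69707.09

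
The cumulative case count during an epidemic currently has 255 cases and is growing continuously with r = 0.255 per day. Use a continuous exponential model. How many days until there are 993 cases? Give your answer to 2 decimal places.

t ≈ 5.33 days

993 = 255 · e^(0.255·t)
t = ln(993/255) / 0.255 = ln(3.89412) / 0.255 = 1.35947 / 0.255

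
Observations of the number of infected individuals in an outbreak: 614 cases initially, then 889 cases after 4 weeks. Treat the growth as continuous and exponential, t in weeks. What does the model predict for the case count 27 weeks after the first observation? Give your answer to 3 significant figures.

r = ln(889/614) / 4 ≈ 0.092526 per week
P(27) = 614 · e^(0.092526·27) = 614 · 12.16047 ≈ 7466.53

≈ 7,470 cases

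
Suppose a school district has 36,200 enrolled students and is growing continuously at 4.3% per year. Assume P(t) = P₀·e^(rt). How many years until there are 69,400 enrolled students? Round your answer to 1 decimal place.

69400 = 36200 · e^(0.043·t)
t = ln(69400/36200) / 0.043 = ln(1.91713) / 0.043 = 0.65083 / 0.043

t ≈ 15.1 years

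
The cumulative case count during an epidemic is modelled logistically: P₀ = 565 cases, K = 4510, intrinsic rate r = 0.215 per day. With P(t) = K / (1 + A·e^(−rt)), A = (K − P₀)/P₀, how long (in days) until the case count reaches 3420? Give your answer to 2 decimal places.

t ≈ 14.36 days

A = (4510 − 565)/565 = 6.9823
3420 = 4510/(1 + 6.9823·e^(−0.215t)) → 1 + 6.9823·e^(−0.215t) = 1.31871
e^(−0.215t) = 0.045646 → t = ln(21.90777)/0.215 = 3.08684/0.215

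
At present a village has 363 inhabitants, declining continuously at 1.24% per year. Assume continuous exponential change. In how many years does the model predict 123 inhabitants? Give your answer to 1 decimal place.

t ≈ 87.3 years

123 = 363 · e^(-0.0124·t)
t = ln(123/363) / -0.0124 = ln(0.33884) / -0.0124 = -1.08222 / -0.0124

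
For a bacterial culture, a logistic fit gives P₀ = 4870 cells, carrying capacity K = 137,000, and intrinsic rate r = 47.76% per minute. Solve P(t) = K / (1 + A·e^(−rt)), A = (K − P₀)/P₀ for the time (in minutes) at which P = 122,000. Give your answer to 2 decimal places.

A = (137000 − 4870)/4870 = 27.13142
122000 = 137000/(1 + 27.13142·e^(−0.4776t)) → 1 + 27.13142·e^(−0.4776t) = 1.12295
e^(−0.4776t) = 0.004532 → t = ln(220.66886)/0.4776 = 5.39666/0.4776

t ≈ 11.30 minutes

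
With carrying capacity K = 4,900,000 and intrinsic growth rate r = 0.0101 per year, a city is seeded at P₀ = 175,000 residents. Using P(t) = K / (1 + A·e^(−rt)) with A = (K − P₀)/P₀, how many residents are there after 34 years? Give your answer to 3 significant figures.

≈ 243,000 residents

A = (4900000 − 175000)/175000 = 27
P(34) = 4900000 / (1 + 27·e^(−0.0101·34)) = 4900000 / (1 + 27·0.709354)
= 4900000 / 20.15257 ≈ 243145.18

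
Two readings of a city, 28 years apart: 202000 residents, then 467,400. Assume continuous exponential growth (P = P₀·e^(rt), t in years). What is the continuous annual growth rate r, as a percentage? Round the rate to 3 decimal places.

r ≈ 2.996% per year

467400 = 202000 · e^(r·28)
e^(28r) = 467400/202000 = 2.31386
r = ln(2.31386) / 28 = 0.83892 / 28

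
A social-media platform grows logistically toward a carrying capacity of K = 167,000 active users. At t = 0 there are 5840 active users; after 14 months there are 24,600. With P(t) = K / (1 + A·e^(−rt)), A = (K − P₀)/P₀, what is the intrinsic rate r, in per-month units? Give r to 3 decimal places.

A = (167000 − 5840)/5840 = 27.59589
24600 = 167000/(1 + 27.59589·e^(−r·14)) → e^(−14r) = (6.78862 − 1)/27.59589 = 0.209764
r = −ln(0.209764)/14 = 1.56177/14

r ≈ 0.112 per month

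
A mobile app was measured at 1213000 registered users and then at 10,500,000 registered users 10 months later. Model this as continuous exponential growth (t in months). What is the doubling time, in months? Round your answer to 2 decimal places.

doubling time ≈ 3.21 months

r = ln(10500000/1213000) / 10 = ln(8.65622) / 10 ≈ 0.215828 per month
doubling time = ln 2 / |r| = 0.69315 / 0.215828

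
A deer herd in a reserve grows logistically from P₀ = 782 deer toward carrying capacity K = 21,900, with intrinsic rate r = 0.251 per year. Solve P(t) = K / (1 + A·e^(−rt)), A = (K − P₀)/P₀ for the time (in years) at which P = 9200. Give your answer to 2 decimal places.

t ≈ 11.85 years

A = (21900 − 782)/782 = 27.00512
9200 = 21900/(1 + 27.00512·e^(−0.251t)) → 1 + 27.00512·e^(−0.251t) = 2.38043
e^(−0.251t) = 0.051118 → t = ln(19.56276)/0.251 = 2.97363/0.251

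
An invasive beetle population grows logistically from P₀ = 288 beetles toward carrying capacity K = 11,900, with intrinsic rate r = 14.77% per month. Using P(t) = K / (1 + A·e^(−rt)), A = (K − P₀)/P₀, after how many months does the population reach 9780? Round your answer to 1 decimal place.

t ≈ 35.4 months

A = (11900 − 288)/288 = 40.31944
9780 = 11900/(1 + 40.31944·e^(−0.1477t)) → 1 + 40.31944·e^(−0.1477t) = 1.21677
e^(−0.1477t) = 0.005376 → t = ln(186.00197)/0.1477 = 5.22576/0.1477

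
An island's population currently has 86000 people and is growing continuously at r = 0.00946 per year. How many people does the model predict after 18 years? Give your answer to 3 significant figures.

P(18) = 86000 · e^(0.00946·18) = 86000 · e^(0.17028)
= 86000 · 1.18564 ≈ 101964.76

≈ 102,000 people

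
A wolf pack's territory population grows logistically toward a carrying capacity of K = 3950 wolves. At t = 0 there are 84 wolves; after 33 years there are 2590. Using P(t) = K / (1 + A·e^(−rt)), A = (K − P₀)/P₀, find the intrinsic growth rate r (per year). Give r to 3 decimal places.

A = (3950 − 84)/84 = 46.02381
2590 = 3950/(1 + 46.02381·e^(−r·33)) → e^(−33r) = (1.5251 − 1)/46.02381 = 0.011409
r = −ln(0.011409)/33 = 4.47333/33

r ≈ 0.136 per year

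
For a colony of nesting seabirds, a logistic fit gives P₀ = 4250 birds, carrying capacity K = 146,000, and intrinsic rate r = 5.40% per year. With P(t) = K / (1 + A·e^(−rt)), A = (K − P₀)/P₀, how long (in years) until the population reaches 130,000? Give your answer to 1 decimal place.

t ≈ 103.7 years

A = (146000 − 4250)/4250 = 33.35294
130000 = 146000/(1 + 33.35294·e^(−0.054t)) → 1 + 33.35294·e^(−0.054t) = 1.12308
e^(−0.054t) = 0.00369 → t = ln(270.99265)/0.054 = 5.60209/0.054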